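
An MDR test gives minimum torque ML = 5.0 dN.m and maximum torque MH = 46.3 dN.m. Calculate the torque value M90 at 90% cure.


M90 = ML + 0.9 * (MH - ML)
M90 = 5.0 + 0.9 * (46.3 - 5.0)
M90 = 5.0 + 0.9 * 41.3
M90 = 42.17 dN.m

42.17 dN.m


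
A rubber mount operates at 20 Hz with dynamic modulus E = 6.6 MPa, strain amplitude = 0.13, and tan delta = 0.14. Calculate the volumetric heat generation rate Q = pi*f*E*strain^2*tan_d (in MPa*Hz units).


Q = pi * f * E * strain^2 * tan_d
= pi * 20 * 6.6 * 0.13^2 * 0.14
= pi * 20 * 6.6 * 0.0169 * 0.14
= 0.9812

Q = 0.9812


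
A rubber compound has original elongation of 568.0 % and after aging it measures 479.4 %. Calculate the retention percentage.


Retention = aged / original * 100
= 479.4 / 568.0 * 100
= 84.4%

84.4%


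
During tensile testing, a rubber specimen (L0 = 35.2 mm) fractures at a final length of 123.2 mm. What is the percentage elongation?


Elongation = (Lf - L0) / L0 * 100
= (123.2 - 35.2) / 35.2 * 100
= 88.0 / 35.2 * 100
= 250.0%

250.0%


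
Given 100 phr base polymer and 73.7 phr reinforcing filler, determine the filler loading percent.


Filler % = filler / (rubber + filler) * 100
= 73.7 / (100 + 73.7) * 100
= 73.7 / 173.7 * 100
= 42.43%

42.43%


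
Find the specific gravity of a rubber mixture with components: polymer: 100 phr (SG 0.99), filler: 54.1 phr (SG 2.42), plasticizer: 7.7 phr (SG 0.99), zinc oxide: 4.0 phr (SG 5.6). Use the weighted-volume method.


Sum of weights = 165.8
Volume contributions:
  polymer: 100/0.99 = 101.0101
  filler: 54.1/2.42 = 22.3554
  plasticizer: 7.7/0.99 = 7.7778
  zinc oxide: 4.0/5.6 = 0.7143
Sum of volumes = 131.8575
SG = 165.8 / 131.8575 = 1.257

SG = 1.257


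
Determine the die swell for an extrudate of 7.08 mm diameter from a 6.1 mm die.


Die swell ratio = D_extrudate / D_die
= 7.08 / 6.1
= 1.161

Die swell = 1.161


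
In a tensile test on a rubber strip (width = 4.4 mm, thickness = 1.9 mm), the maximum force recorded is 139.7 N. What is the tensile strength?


Area = width * thickness = 4.4 * 1.9 = 8.36 mm^2
TS = force / area = 139.7 / 8.36 = 16.71 MPa

16.71 MPa


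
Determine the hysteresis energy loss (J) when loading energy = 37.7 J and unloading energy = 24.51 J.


Hysteresis loss = loading - unloading
= 37.7 - 24.51
= 13.19 J

13.19 J


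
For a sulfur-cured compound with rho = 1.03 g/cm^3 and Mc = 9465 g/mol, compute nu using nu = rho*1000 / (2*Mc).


nu = rho * 1000 / (2 * Mc)
nu = 1.03 * 1000 / (2 * 9465)
nu = 1030.0 / 18930
nu = 0.0544 mol/L

0.0544 mol/L


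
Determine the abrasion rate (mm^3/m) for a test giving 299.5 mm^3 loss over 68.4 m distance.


Rate = volume_loss / distance
= 299.5 / 68.4
= 4.379 mm^3/m

4.379 mm^3/m


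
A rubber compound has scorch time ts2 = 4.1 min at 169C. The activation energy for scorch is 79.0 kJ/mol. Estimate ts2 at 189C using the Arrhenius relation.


Convert temperatures: T1 = 169 + 273.15 = 442.15 K, T2 = 189 + 273.15 = 462.15 K
ts2_new = 4.1 * exp(79000 / 8.314 * (1/462.15 - 1/442.15))
1/T2 - 1/T1 = -9.7876e-05
ts2_new = 1.62 min

1.62 min


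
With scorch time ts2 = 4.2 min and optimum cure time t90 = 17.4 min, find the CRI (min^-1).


CRI = 100 / (t90 - ts2)
= 100 / (17.4 - 4.2)
= 100 / 13.2
= 7.58 min^-1

7.58 min^-1


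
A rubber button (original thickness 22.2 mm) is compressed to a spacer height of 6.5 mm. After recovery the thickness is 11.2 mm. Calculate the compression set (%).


CS = (t0 - recovered) / (t0 - ts) * 100
= (22.2 - 11.2) / (22.2 - 6.5) * 100
= 11.0 / 15.7 * 100
= 70.1%

70.1%


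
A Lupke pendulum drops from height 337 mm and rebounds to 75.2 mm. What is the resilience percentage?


Resilience = h_rebound / h_drop * 100
= 75.2 / 337 * 100
= 22.3%

22.3%


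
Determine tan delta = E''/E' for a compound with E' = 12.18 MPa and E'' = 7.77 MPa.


tan delta = E'' / E'
= 7.77 / 12.18
= 0.6379

tan delta = 0.6379


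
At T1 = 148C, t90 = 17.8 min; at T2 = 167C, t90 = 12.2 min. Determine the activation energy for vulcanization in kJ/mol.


T1 = 421.15 K, T2 = 440.15 K
1/T1 - 1/T2 = 1.0250e-04
ln(t1/t2) = ln(17.8/12.2) = 0.3778
Ea = 8.314 * 0.3778 / 1.0250e-04 = 30641.6947 J/mol
Ea = 30.64 kJ/mol

30.64 kJ/mol


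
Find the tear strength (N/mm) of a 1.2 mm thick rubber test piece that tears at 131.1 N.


Tear strength = force / thickness
= 131.1 / 1.2
= 109.25 N/mm

109.25 N/mm


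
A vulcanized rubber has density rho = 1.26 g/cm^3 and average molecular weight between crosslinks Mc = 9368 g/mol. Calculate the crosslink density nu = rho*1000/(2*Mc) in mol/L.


nu = rho * 1000 / (2 * Mc)
nu = 1.26 * 1000 / (2 * 9368)
nu = 1260.0 / 18736
nu = 0.0673 mol/L

0.0673 mol/L


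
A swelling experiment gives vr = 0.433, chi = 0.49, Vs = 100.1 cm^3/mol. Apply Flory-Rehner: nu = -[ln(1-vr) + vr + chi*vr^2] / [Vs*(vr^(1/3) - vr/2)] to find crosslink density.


ln(1 - vr) = ln(1 - 0.433) = -0.5674
Numerator = -((-0.5674) + 0.433 + 0.49 * 0.433^2) = 0.0425
Denominator = 100.1 * (0.433^(1/3) - 0.433/2) = 54.0576
nu = 0.0425 / 54.0576 = 7.8669e-04 mol/cm^3

7.8669e-04 mol/cm^3


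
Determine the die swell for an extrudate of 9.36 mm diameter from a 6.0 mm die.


Die swell ratio = D_extrudate / D_die
= 9.36 / 6.0
= 1.56

Die swell = 1.56


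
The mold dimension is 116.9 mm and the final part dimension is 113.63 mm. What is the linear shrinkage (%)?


Shrinkage = (mold - part) / mold * 100
= (116.9 - 113.63) / 116.9 * 100
= 3.27 / 116.9 * 100
= 2.8%

2.8%


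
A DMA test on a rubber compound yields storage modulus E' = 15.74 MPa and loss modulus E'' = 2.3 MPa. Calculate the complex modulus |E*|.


|E*| = sqrt(E'^2 + E''^2)
= sqrt(15.74^2 + 2.3^2)
= sqrt(247.7476 + 5.2900)
= 15.907 MPa

15.907 MPa


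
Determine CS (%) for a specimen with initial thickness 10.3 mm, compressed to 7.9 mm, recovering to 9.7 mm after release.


CS = (t0 - recovered) / (t0 - ts) * 100
= (10.3 - 9.7) / (10.3 - 7.9) * 100
= 0.6 / 2.4 * 100
= 25.0%

25.0%


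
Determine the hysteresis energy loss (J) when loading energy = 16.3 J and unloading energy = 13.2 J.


Hysteresis loss = loading - unloading
= 16.3 - 13.2
= 3.1 J

3.1 J


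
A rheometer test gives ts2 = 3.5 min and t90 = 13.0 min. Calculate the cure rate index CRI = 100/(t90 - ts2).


CRI = 100 / (t90 - ts2)
= 100 / (13.0 - 3.5)
= 100 / 9.5
= 10.53 min^-1

10.53 min^-1


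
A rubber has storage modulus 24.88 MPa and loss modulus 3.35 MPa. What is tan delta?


tan delta = E'' / E'
= 3.35 / 24.88
= 0.1346

tan delta = 0.1346


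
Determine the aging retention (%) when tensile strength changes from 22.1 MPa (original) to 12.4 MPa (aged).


Retention = aged / original * 100
= 12.4 / 22.1 * 100
= 56.1%

56.1%


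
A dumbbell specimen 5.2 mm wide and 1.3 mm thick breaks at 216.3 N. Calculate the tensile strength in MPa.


Area = width * thickness = 5.2 * 1.3 = 6.76 mm^2
TS = force / area = 216.3 / 6.76 = 32.0 MPa

32.0 MPa


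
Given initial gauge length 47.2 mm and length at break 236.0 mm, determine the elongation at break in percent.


Elongation = (Lf - L0) / L0 * 100
= (236.0 - 47.2) / 47.2 * 100
= 188.8 / 47.2 * 100
= 400.0%

400.0%


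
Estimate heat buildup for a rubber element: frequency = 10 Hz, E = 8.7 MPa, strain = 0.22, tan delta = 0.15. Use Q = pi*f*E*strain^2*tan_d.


Q = pi * f * E * strain^2 * tan_d
= pi * 10 * 8.7 * 0.22^2 * 0.15
= pi * 10 * 8.7 * 0.0484 * 0.15
= 1.9843

Q = 1.9843


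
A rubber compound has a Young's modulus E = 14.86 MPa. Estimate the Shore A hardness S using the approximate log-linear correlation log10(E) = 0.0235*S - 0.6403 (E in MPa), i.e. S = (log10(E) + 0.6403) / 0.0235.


log10(E) = 0.0235*S - 0.6403  =>  S = (log10(E) + 0.6403) / 0.0235
log10(14.86) = 1.172019
S = (1.172019 + 0.6403) / 0.0235 = 1.812319 / 0.0235
S = 77.1

Shore A = 77.1


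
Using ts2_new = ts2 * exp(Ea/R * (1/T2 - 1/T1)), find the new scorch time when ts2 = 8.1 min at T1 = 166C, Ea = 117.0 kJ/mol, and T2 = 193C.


Convert temperatures: T1 = 166 + 273.15 = 439.15 K, T2 = 193 + 273.15 = 466.15 K
ts2_new = 8.1 * exp(117000 / 8.314 * (1/466.15 - 1/439.15))
1/T2 - 1/T1 = -1.3189e-04
ts2_new = 1.27 min

1.27 min


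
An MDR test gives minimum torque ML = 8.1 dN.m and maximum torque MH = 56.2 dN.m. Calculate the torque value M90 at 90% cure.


M90 = ML + 0.9 * (MH - ML)
M90 = 8.1 + 0.9 * (56.2 - 8.1)
M90 = 8.1 + 0.9 * 48.1
M90 = 51.39 dN.m

51.39 dN.m


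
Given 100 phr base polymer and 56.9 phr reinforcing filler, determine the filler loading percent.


Filler % = filler / (rubber + filler) * 100
= 56.9 / (100 + 56.9) * 100
= 56.9 / 156.9 * 100
= 36.27%

36.27%


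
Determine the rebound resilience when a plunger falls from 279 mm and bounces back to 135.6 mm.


Resilience = h_rebound / h_drop * 100
= 135.6 / 279 * 100
= 48.6%

48.6%


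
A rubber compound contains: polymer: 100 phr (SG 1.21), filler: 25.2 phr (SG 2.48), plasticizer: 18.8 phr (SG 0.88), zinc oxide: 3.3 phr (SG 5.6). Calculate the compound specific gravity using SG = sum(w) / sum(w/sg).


Sum of weights = 147.3
Volume contributions:
  polymer: 100/1.21 = 82.6446
  filler: 25.2/2.48 = 10.1613
  plasticizer: 18.8/0.88 = 21.3636
  zinc oxide: 3.3/5.6 = 0.5893
Sum of volumes = 114.7588
SG = 147.3 / 114.7588 = 1.284

SG = 1.284


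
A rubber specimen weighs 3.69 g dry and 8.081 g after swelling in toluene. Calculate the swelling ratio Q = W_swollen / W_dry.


Q = W_swollen / W_dry
Q = 8.081 / 3.69
Q = 2.19

Q = 2.19


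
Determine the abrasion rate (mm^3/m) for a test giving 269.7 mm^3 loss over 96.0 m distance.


Rate = volume_loss / distance
= 269.7 / 96.0
= 2.809 mm^3/m

2.809 mm^3/m


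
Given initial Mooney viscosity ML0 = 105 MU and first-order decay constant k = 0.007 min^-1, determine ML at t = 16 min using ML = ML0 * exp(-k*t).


ML = ML0 * exp(-k * t)
ML = 105 * exp(-0.007 * 16)
ML = 105 * 0.8940
ML = 93.87 MU

93.87 MU


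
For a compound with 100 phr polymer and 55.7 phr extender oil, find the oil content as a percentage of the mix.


Oil % = oil / (100 + oil) * 100
= 55.7 / (100 + 55.7) * 100
= 55.7 / 155.7 * 100
= 35.77%

35.77%


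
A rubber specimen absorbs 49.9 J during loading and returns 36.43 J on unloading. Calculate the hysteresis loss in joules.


Hysteresis loss = loading - unloading
= 49.9 - 36.43
= 13.47 J

13.47 J


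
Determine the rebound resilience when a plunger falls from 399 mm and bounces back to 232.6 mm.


Resilience = h_rebound / h_drop * 100
= 232.6 / 399 * 100
= 58.3%

58.3%


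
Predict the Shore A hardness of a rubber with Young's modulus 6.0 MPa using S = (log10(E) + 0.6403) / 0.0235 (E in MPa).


log10(E) = 0.0235*S - 0.6403  =>  S = (log10(E) + 0.6403) / 0.0235
log10(6.0) = 0.778151
S = (0.778151 + 0.6403) / 0.0235 = 1.418451 / 0.0235
S = 60.4

Shore A = 60.4


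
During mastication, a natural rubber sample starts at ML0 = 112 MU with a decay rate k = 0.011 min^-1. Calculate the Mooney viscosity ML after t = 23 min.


ML = ML0 * exp(-k * t)
ML = 112 * exp(-0.011 * 23)
ML = 112 * 0.7765
ML = 86.96 MU

86.96 MU


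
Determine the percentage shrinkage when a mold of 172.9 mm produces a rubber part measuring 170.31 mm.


Shrinkage = (mold - part) / mold * 100
= (172.9 - 170.31) / 172.9 * 100
= 2.59 / 172.9 * 100
= 1.5%

1.5%


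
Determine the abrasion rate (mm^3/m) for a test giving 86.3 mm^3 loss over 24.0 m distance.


Rate = volume_loss / distance
= 86.3 / 24.0
= 3.596 mm^3/m

3.596 mm^3/m


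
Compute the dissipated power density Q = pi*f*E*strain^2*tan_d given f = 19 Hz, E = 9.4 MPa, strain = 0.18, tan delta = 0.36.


Q = pi * f * E * strain^2 * tan_d
= pi * 19 * 9.4 * 0.18^2 * 0.36
= pi * 19 * 9.4 * 0.0324 * 0.36
= 6.5445

Q = 6.5445


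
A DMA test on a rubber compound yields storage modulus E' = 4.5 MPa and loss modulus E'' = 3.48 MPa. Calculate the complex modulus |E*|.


|E*| = sqrt(E'^2 + E''^2)
= sqrt(4.5^2 + 3.48^2)
= sqrt(20.2500 + 12.1104)
= 5.689 MPa

5.689 MPa


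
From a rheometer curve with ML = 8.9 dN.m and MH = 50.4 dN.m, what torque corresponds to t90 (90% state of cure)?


M90 = ML + 0.9 * (MH - ML)
M90 = 8.9 + 0.9 * (50.4 - 8.9)
M90 = 8.9 + 0.9 * 41.5
M90 = 46.25 dN.m

46.25 dN.m


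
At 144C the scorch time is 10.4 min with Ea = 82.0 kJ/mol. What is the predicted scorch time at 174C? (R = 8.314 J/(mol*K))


Convert temperatures: T1 = 144 + 273.15 = 417.15 K, T2 = 174 + 273.15 = 447.15 K
ts2_new = 10.4 * exp(82000 / 8.314 * (1/447.15 - 1/417.15))
1/T2 - 1/T1 = -1.6083e-04
ts2_new = 2.13 min

2.13 min


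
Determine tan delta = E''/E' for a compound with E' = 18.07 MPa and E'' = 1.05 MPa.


tan delta = E'' / E'
= 1.05 / 18.07
= 0.0581

tan delta = 0.0581


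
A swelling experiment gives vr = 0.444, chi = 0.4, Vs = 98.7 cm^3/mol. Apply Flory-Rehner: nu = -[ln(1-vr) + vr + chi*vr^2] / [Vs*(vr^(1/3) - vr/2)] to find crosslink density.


ln(1 - vr) = ln(1 - 0.444) = -0.5870
Numerator = -((-0.5870) + 0.444 + 0.4 * 0.444^2) = 0.0641
Denominator = 98.7 * (0.444^(1/3) - 0.444/2) = 53.3857
nu = 0.0641 / 53.3857 = 0.0012 mol/cm^3

0.0012 mol/cm^3


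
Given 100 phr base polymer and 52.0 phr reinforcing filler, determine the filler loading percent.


Filler % = filler / (rubber + filler) * 100
= 52.0 / (100 + 52.0) * 100
= 52.0 / 152.0 * 100
= 34.21%

34.21%


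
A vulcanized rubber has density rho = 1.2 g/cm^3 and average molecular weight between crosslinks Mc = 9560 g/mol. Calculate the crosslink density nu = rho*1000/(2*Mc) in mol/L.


nu = rho * 1000 / (2 * Mc)
nu = 1.2 * 1000 / (2 * 9560)
nu = 1200.0 / 19120
nu = 0.0628 mol/L

0.0628 mol/L


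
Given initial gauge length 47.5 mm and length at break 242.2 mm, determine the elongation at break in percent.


Elongation = (Lf - L0) / L0 * 100
= (242.2 - 47.5) / 47.5 * 100
= 194.7 / 47.5 * 100
= 409.9%

409.9%


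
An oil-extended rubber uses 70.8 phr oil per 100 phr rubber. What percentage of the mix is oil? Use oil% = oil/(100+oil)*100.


Oil % = oil / (100 + oil) * 100
= 70.8 / (100 + 70.8) * 100
= 70.8 / 170.8 * 100
= 41.45%

41.45%


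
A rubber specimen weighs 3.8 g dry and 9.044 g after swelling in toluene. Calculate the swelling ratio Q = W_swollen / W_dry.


Q = W_swollen / W_dry
Q = 9.044 / 3.8
Q = 2.38

Q = 2.38


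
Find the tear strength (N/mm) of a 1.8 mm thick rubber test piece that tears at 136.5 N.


Tear strength = force / thickness
= 136.5 / 1.8
= 75.83 N/mm

75.83 N/mm


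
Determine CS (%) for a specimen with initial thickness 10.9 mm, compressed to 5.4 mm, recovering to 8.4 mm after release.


CS = (t0 - recovered) / (t0 - ts) * 100
= (10.9 - 8.4) / (10.9 - 5.4) * 100
= 2.5 / 5.5 * 100
= 45.5%

45.5%


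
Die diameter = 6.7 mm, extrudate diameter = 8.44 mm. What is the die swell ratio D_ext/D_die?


Die swell ratio = D_extrudate / D_die
= 8.44 / 6.7
= 1.26

Die swell = 1.26


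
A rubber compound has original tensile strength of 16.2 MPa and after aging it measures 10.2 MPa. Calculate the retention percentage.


Retention = aged / original * 100
= 10.2 / 16.2 * 100
= 63.0%

63.0%


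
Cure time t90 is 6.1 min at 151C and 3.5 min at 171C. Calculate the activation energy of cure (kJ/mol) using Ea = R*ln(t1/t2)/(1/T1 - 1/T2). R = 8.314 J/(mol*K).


T1 = 424.15 K, T2 = 444.15 K
1/T1 - 1/T2 = 1.0616e-04
ln(t1/t2) = ln(6.1/3.5) = 0.5555
Ea = 8.314 * 0.5555 / 1.0616e-04 = 43504.4215 J/mol
Ea = 43.5 kJ/mol

43.5 kJ/mol


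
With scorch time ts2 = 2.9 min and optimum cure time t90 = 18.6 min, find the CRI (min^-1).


CRI = 100 / (t90 - ts2)
= 100 / (18.6 - 2.9)
= 100 / 15.7
= 6.37 min^-1

6.37 min^-1


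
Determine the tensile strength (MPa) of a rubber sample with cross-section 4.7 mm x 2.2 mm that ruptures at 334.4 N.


Area = width * thickness = 4.7 * 2.2 = 10.34 mm^2
TS = force / area = 334.4 / 10.34 = 32.34 MPa

32.34 MPa


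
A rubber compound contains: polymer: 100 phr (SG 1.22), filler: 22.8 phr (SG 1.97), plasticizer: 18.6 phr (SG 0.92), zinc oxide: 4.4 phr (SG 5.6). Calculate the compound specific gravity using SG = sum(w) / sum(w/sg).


Sum of weights = 145.8
Volume contributions:
  polymer: 100/1.22 = 81.9672
  filler: 22.8/1.97 = 11.5736
  plasticizer: 18.6/0.92 = 20.2174
  zinc oxide: 4.4/5.6 = 0.7857
Sum of volumes = 114.5439
SG = 145.8 / 114.5439 = 1.273

SG = 1.273


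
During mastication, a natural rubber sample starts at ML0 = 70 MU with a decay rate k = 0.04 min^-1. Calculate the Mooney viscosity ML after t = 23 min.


ML = ML0 * exp(-k * t)
ML = 70 * exp(-0.04 * 23)
ML = 70 * 0.3985
ML = 27.9 MU

27.9 MU


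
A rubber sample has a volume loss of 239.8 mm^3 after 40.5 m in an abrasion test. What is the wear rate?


Rate = volume_loss / distance
= 239.8 / 40.5
= 5.921 mm^3/m

5.921 mm^3/m


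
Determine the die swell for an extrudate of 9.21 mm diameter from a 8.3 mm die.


Die swell ratio = D_extrudate / D_die
= 9.21 / 8.3
= 1.11

Die swell = 1.11


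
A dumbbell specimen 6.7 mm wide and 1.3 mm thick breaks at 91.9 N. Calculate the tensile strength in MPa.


Area = width * thickness = 6.7 * 1.3 = 8.71 mm^2
TS = force / area = 91.9 / 8.71 = 10.55 MPa

10.55 MPa


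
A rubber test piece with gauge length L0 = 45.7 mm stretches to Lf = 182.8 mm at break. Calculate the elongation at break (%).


Elongation = (Lf - L0) / L0 * 100
= (182.8 - 45.7) / 45.7 * 100
= 137.1 / 45.7 * 100
= 300.0%

300.0%


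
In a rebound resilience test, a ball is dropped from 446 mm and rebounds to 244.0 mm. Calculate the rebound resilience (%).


Resilience = h_rebound / h_drop * 100
= 244.0 / 446 * 100
= 54.7%

54.7%


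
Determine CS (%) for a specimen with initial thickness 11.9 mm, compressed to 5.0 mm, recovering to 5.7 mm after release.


CS = (t0 - recovered) / (t0 - ts) * 100
= (11.9 - 5.7) / (11.9 - 5.0) * 100
= 6.2 / 6.9 * 100
= 89.9%

89.9%


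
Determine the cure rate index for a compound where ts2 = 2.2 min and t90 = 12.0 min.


CRI = 100 / (t90 - ts2)
= 100 / (12.0 - 2.2)
= 100 / 9.8
= 10.2 min^-1

10.2 min^-1


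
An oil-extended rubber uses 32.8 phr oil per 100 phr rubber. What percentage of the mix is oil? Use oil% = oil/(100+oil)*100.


Oil % = oil / (100 + oil) * 100
= 32.8 / (100 + 32.8) * 100
= 32.8 / 132.8 * 100
= 24.7%

24.7%


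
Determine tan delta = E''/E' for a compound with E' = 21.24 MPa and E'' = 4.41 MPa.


tan delta = E'' / E'
= 4.41 / 21.24
= 0.2076

tan delta = 0.2076


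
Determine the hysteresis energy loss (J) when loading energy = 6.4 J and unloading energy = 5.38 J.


Hysteresis loss = loading - unloading
= 6.4 - 5.38
= 1.02 J

1.02 J


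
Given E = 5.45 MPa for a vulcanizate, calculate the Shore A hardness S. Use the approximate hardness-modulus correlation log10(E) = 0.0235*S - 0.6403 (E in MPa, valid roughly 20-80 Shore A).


log10(E) = 0.0235*S - 0.6403  =>  S = (log10(E) + 0.6403) / 0.0235
log10(5.45) = 0.736397
S = (0.736397 + 0.6403) / 0.0235 = 1.376697 / 0.0235
S = 58.6

Shore A = 58.6


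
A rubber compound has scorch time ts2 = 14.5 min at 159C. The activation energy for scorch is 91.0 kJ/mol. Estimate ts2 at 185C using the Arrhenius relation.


Convert temperatures: T1 = 159 + 273.15 = 432.15 K, T2 = 185 + 273.15 = 458.15 K
ts2_new = 14.5 * exp(91000 / 8.314 * (1/458.15 - 1/432.15))
1/T2 - 1/T1 = -1.3132e-04
ts2_new = 3.44 min

3.44 min


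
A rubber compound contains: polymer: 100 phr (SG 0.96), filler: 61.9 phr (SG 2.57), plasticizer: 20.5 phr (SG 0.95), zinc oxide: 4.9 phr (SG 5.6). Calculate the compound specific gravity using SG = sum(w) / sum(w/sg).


Sum of weights = 187.3
Volume contributions:
  polymer: 100/0.96 = 104.1667
  filler: 61.9/2.57 = 24.0856
  plasticizer: 20.5/0.95 = 21.5789
  zinc oxide: 4.9/5.6 = 0.8750
Sum of volumes = 150.7062
SG = 187.3 / 150.7062 = 1.243

SG = 1.243


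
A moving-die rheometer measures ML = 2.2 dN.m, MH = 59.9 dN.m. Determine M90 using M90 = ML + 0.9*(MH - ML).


M90 = ML + 0.9 * (MH - ML)
M90 = 2.2 + 0.9 * (59.9 - 2.2)
M90 = 2.2 + 0.9 * 57.7
M90 = 54.13 dN.m

54.13 dN.m


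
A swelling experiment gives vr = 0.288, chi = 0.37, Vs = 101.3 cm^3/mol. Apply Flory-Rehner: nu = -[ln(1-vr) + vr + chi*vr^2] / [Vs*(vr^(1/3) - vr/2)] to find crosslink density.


ln(1 - vr) = ln(1 - 0.288) = -0.3397
Numerator = -((-0.3397) + 0.288 + 0.37 * 0.288^2) = 0.0210
Denominator = 101.3 * (0.288^(1/3) - 0.288/2) = 52.3098
nu = 0.0210 / 52.3098 = 4.0123e-04 mol/cm^3

4.0123e-04 mol/cm^3


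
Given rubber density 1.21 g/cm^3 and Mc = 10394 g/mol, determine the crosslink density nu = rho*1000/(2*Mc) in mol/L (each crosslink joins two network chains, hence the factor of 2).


nu = rho * 1000 / (2 * Mc)
nu = 1.21 * 1000 / (2 * 10394)
nu = 1210.0 / 20788
nu = 0.0582 mol/L

0.0582 mol/L


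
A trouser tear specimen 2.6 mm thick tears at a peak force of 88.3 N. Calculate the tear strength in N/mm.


Tear strength = force / thickness
= 88.3 / 2.6
= 33.96 N/mm

33.96 N/mm


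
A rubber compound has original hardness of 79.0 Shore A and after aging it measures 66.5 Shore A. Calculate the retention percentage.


Retention = aged / original * 100
= 66.5 / 79.0 * 100
= 84.2%

84.2%


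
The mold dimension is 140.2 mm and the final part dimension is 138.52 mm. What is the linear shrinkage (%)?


Shrinkage = (mold - part) / mold * 100
= (140.2 - 138.52) / 140.2 * 100
= 1.68 / 140.2 * 100
= 1.2%

1.2%


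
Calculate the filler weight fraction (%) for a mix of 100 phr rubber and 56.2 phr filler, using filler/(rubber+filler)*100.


Filler % = filler / (rubber + filler) * 100
= 56.2 / (100 + 56.2) * 100
= 56.2 / 156.2 * 100
= 35.98%

35.98%


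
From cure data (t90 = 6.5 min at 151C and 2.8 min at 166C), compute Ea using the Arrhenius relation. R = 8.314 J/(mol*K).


T1 = 424.15 K, T2 = 439.15 K
1/T1 - 1/T2 = 8.0530e-05
ln(t1/t2) = ln(6.5/2.8) = 0.8422
Ea = 8.314 * 0.8422 / 8.0530e-05 = 86947.5735 J/mol
Ea = 86.95 kJ/mol

86.95 kJ/mol


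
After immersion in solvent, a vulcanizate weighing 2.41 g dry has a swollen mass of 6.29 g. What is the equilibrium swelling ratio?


Q = W_swollen / W_dry
Q = 6.29 / 2.41
Q = 2.61

Q = 2.61


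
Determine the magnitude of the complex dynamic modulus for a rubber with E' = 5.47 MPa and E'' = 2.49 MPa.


|E*| = sqrt(E'^2 + E''^2)
= sqrt(5.47^2 + 2.49^2)
= sqrt(29.9209 + 6.2001)
= 6.01 MPa

6.01 MPa


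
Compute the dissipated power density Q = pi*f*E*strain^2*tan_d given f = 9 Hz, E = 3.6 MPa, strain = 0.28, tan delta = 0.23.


Q = pi * f * E * strain^2 * tan_d
= pi * 9 * 3.6 * 0.28^2 * 0.23
= pi * 9 * 3.6 * 0.0784 * 0.23
= 1.8354

Q = 1.8354


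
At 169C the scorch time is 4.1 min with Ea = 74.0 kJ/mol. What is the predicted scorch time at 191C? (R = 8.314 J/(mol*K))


Convert temperatures: T1 = 169 + 273.15 = 442.15 K, T2 = 191 + 273.15 = 464.15 K
ts2_new = 4.1 * exp(74000 / 8.314 * (1/464.15 - 1/442.15))
1/T2 - 1/T1 = -1.0720e-04
ts2_new = 1.58 min

1.58 min


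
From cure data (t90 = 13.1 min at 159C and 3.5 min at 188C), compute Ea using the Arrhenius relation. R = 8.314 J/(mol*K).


T1 = 432.15 K, T2 = 461.15 K
1/T1 - 1/T2 = 1.4552e-04
ln(t1/t2) = ln(13.1/3.5) = 1.3198
Ea = 8.314 * 1.3198 / 1.4552e-04 = 75407.2471 J/mol
Ea = 75.41 kJ/mol

75.41 kJ/mol


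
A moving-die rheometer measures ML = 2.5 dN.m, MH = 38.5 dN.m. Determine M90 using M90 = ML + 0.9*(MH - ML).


M90 = ML + 0.9 * (MH - ML)
M90 = 2.5 + 0.9 * (38.5 - 2.5)
M90 = 2.5 + 0.9 * 36.0
M90 = 34.9 dN.m

34.9 dN.m


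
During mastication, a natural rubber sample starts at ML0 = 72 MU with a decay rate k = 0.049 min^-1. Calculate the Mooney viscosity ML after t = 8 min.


ML = ML0 * exp(-k * t)
ML = 72 * exp(-0.049 * 8)
ML = 72 * 0.6757
ML = 48.65 MU

48.65 MU


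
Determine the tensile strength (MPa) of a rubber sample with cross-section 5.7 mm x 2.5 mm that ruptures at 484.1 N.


Area = width * thickness = 5.7 * 2.5 = 14.25 mm^2
TS = force / area = 484.1 / 14.25 = 33.97 MPa

33.97 MPa


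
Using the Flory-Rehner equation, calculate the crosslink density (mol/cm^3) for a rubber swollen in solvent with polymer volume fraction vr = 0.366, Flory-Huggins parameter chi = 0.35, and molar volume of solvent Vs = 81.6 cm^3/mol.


ln(1 - vr) = ln(1 - 0.366) = -0.4557
Numerator = -((-0.4557) + 0.366 + 0.35 * 0.366^2) = 0.0428
Denominator = 81.6 * (0.366^(1/3) - 0.366/2) = 43.4364
nu = 0.0428 / 43.4364 = 9.8585e-04 mol/cm^3

9.8585e-04 mol/cm^3


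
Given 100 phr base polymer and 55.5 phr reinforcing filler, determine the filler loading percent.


Filler % = filler / (rubber + filler) * 100
= 55.5 / (100 + 55.5) * 100
= 55.5 / 155.5 * 100
= 35.69%

35.69%


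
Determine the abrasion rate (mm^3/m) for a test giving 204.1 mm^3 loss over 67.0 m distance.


Rate = volume_loss / distance
= 204.1 / 67.0
= 3.046 mm^3/m

3.046 mm^3/m


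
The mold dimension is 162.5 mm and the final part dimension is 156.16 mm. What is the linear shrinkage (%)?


Shrinkage = (mold - part) / mold * 100
= (162.5 - 156.16) / 162.5 * 100
= 6.34 / 162.5 * 100
= 3.9%

3.9%


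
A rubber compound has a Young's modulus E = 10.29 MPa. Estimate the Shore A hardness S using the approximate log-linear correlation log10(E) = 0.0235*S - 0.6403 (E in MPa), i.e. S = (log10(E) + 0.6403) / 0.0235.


log10(E) = 0.0235*S - 0.6403  =>  S = (log10(E) + 0.6403) / 0.0235
log10(10.29) = 1.012415
S = (1.012415 + 0.6403) / 0.0235 = 1.652715 / 0.0235
S = 70.3

Shore A = 70.3


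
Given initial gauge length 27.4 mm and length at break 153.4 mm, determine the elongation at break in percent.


Elongation = (Lf - L0) / L0 * 100
= (153.4 - 27.4) / 27.4 * 100
= 126.0 / 27.4 * 100
= 459.9%

459.9%


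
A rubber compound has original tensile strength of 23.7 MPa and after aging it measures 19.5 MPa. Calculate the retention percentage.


Retention = aged / original * 100
= 19.5 / 23.7 * 100
= 82.3%

82.3%


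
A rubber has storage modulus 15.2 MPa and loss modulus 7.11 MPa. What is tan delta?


tan delta = E'' / E'
= 7.11 / 15.2
= 0.4678

tan delta = 0.4678


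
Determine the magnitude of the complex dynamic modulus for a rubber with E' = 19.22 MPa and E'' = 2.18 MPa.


|E*| = sqrt(E'^2 + E''^2)
= sqrt(19.22^2 + 2.18^2)
= sqrt(369.4084 + 4.7524)
= 19.343 MPa

19.343 MPa


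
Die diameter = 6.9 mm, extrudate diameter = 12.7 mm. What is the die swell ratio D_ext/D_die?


Die swell ratio = D_extrudate / D_die
= 12.7 / 6.9
= 1.841

Die swell = 1.841


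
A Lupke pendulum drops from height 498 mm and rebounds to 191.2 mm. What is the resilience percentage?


Resilience = h_rebound / h_drop * 100
= 191.2 / 498 * 100
= 38.4%

38.4%


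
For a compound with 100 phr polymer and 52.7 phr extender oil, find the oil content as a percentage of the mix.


Oil % = oil / (100 + oil) * 100
= 52.7 / (100 + 52.7) * 100
= 52.7 / 152.7 * 100
= 34.51%

34.51%


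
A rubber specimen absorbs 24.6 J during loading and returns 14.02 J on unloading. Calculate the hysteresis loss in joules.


Hysteresis loss = loading - unloading
= 24.6 - 14.02
= 10.58 J

10.58 J


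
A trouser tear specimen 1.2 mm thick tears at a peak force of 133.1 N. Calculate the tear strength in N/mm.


Tear strength = force / thickness
= 133.1 / 1.2
= 110.92 N/mm

110.92 N/mm


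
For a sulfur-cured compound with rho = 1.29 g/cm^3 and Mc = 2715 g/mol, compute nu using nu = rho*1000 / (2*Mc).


nu = rho * 1000 / (2 * Mc)
nu = 1.29 * 1000 / (2 * 2715)
nu = 1290.0 / 5430
nu = 0.2376 mol/L

0.2376 mol/L


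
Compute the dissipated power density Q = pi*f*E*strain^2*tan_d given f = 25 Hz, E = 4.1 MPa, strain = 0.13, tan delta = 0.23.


Q = pi * f * E * strain^2 * tan_d
= pi * 25 * 4.1 * 0.13^2 * 0.23
= pi * 25 * 4.1 * 0.0169 * 0.23
= 1.2517

Q = 1.2517


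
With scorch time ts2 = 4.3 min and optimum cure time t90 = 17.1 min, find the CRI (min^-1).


CRI = 100 / (t90 - ts2)
= 100 / (17.1 - 4.3)
= 100 / 12.8
= 7.81 min^-1

7.81 min^-1


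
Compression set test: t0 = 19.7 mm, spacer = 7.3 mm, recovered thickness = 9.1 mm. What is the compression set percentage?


CS = (t0 - recovered) / (t0 - ts) * 100
= (19.7 - 9.1) / (19.7 - 7.3) * 100
= 10.6 / 12.4 * 100
= 85.5%

85.5%


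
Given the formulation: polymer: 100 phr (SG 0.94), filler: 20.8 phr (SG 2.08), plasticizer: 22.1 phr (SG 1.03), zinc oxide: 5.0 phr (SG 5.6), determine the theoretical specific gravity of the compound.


Sum of weights = 147.9
Volume contributions:
  polymer: 100/0.94 = 106.3830
  filler: 20.8/2.08 = 10.0000
  plasticizer: 22.1/1.03 = 21.4563
  zinc oxide: 5.0/5.6 = 0.8929
Sum of volumes = 138.7321
SG = 147.9 / 138.7321 = 1.066

SG = 1.066


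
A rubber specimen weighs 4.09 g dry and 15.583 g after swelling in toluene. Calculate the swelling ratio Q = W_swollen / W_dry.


Q = W_swollen / W_dry
Q = 15.583 / 4.09
Q = 3.81

Q = 3.81


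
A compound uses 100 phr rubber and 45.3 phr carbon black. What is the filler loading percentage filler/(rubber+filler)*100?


Filler % = filler / (rubber + filler) * 100
= 45.3 / (100 + 45.3) * 100
= 45.3 / 145.3 * 100
= 31.18%

31.18%


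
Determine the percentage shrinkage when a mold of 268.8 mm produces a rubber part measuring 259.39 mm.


Shrinkage = (mold - part) / mold * 100
= (268.8 - 259.39) / 268.8 * 100
= 9.41 / 268.8 * 100
= 3.5%

3.5%


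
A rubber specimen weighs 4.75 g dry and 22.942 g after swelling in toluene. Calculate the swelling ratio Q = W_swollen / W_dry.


Q = W_swollen / W_dry
Q = 22.942 / 4.75
Q = 4.83

Q = 4.83


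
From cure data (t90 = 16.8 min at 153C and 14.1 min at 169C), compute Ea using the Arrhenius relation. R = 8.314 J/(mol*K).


T1 = 426.15 K, T2 = 442.15 K
1/T1 - 1/T2 = 8.4916e-05
ln(t1/t2) = ln(16.8/14.1) = 0.1752
Ea = 8.314 * 0.1752 / 8.4916e-05 = 17154.0392 J/mol
Ea = 17.15 kJ/mol

17.15 kJ/mol


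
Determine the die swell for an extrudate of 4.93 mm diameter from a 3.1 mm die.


Die swell ratio = D_extrudate / D_die
= 4.93 / 3.1
= 1.59

Die swell = 1.59


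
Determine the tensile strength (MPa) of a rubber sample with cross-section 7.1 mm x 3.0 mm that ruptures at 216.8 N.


Area = width * thickness = 7.1 * 3.0 = 21.3 mm^2
TS = force / area = 216.8 / 21.3 = 10.18 MPa

10.18 MPa


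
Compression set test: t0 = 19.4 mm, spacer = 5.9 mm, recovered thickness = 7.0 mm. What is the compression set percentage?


CS = (t0 - recovered) / (t0 - ts) * 100
= (19.4 - 7.0) / (19.4 - 5.9) * 100
= 12.4 / 13.5 * 100
= 91.9%

91.9%


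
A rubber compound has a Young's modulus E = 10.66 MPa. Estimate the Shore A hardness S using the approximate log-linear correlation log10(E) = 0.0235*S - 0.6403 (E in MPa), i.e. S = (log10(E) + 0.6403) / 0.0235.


log10(E) = 0.0235*S - 0.6403  =>  S = (log10(E) + 0.6403) / 0.0235
log10(10.66) = 1.027757
S = (1.027757 + 0.6403) / 0.0235 = 1.668057 / 0.0235
S = 71.0

Shore A = 71.0


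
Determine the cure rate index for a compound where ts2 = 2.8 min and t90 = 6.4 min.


CRI = 100 / (t90 - ts2)
= 100 / (6.4 - 2.8)
= 100 / 3.6
= 27.78 min^-1

27.78 min^-1


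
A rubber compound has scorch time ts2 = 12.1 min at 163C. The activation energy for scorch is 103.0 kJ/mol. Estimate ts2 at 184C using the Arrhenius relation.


Convert temperatures: T1 = 163 + 273.15 = 436.15 K, T2 = 184 + 273.15 = 457.15 K
ts2_new = 12.1 * exp(103000 / 8.314 * (1/457.15 - 1/436.15))
1/T2 - 1/T1 = -1.0532e-04
ts2_new = 3.28 min

3.28 min


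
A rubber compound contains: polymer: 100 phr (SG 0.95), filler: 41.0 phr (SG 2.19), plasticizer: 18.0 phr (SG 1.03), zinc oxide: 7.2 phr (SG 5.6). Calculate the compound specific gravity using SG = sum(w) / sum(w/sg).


Sum of weights = 166.2
Volume contributions:
  polymer: 100/0.95 = 105.2632
  filler: 41.0/2.19 = 18.7215
  plasticizer: 18.0/1.03 = 17.4757
  zinc oxide: 7.2/5.6 = 1.2857
Sum of volumes = 142.7461
SG = 166.2 / 142.7461 = 1.164

SG = 1.164


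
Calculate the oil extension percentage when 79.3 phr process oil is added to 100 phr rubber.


Oil % = oil / (100 + oil) * 100
= 79.3 / (100 + 79.3) * 100
= 79.3 / 179.3 * 100
= 44.23%

44.23%


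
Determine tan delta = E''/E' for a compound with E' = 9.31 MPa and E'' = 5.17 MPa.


tan delta = E'' / E'
= 5.17 / 9.31
= 0.5553

tan delta = 0.5553


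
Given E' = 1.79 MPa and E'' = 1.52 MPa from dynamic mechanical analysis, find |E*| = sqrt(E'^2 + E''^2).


|E*| = sqrt(E'^2 + E''^2)
= sqrt(1.79^2 + 1.52^2)
= sqrt(3.2041 + 2.3104)
= 2.348 MPa

2.348 MPa


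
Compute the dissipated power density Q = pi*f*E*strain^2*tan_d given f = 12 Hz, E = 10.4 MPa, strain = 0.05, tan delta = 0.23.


Q = pi * f * E * strain^2 * tan_d
= pi * 12 * 10.4 * 0.05^2 * 0.23
= pi * 12 * 10.4 * 0.0025 * 0.23
= 0.2254

Q = 0.2254


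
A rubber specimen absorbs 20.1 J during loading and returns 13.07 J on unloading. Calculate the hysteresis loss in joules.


Hysteresis loss = loading - unloading
= 20.1 - 13.07
= 7.03 J

7.03 J


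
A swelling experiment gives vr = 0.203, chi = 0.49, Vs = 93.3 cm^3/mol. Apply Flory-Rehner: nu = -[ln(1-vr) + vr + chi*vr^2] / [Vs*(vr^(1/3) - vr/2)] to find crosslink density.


ln(1 - vr) = ln(1 - 0.203) = -0.2269
Numerator = -((-0.2269) + 0.203 + 0.49 * 0.203^2) = 0.0037
Denominator = 93.3 * (0.203^(1/3) - 0.203/2) = 45.3637
nu = 0.0037 / 45.3637 = 8.1744e-05 mol/cm^3

8.1744e-05 mol/cm^3


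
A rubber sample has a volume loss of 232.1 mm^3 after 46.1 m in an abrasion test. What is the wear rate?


Rate = volume_loss / distance
= 232.1 / 46.1
= 5.035 mm^3/m

5.035 mm^3/m


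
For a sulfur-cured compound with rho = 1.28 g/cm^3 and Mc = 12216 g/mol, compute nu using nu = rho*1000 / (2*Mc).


nu = rho * 1000 / (2 * Mc)
nu = 1.28 * 1000 / (2 * 12216)
nu = 1280.0 / 24432
nu = 0.0524 mol/L

0.0524 mol/L


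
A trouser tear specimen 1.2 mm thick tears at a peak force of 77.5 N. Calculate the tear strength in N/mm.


Tear strength = force / thickness
= 77.5 / 1.2
= 64.58 N/mm

64.58 N/mm


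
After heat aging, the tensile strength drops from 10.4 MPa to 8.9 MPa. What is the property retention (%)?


Retention = aged / original * 100
= 8.9 / 10.4 * 100
= 85.6%

85.6%


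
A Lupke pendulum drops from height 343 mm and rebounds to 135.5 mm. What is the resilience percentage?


Resilience = h_rebound / h_drop * 100
= 135.5 / 343 * 100
= 39.5%

39.5%


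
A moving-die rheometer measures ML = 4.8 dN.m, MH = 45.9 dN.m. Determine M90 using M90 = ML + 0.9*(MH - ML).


M90 = ML + 0.9 * (MH - ML)
M90 = 4.8 + 0.9 * (45.9 - 4.8)
M90 = 4.8 + 0.9 * 41.1
M90 = 41.79 dN.m

41.79 dN.m


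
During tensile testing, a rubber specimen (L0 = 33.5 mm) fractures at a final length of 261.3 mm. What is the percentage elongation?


Elongation = (Lf - L0) / L0 * 100
= (261.3 - 33.5) / 33.5 * 100
= 227.8 / 33.5 * 100
= 680.0%

680.0%


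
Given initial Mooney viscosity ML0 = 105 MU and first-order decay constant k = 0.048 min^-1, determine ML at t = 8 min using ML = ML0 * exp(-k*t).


ML = ML0 * exp(-k * t)
ML = 105 * exp(-0.048 * 8)
ML = 105 * 0.6811
ML = 71.52 MU

71.52 MU


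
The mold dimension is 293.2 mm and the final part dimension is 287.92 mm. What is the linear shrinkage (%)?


Shrinkage = (mold - part) / mold * 100
= (293.2 - 287.92) / 293.2 * 100
= 5.28 / 293.2 * 100
= 1.8%

1.8%


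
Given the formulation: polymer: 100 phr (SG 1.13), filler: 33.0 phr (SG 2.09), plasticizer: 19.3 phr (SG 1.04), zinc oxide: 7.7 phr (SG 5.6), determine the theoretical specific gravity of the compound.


Sum of weights = 160.0
Volume contributions:
  polymer: 100/1.13 = 88.4956
  filler: 33.0/2.09 = 15.7895
  plasticizer: 19.3/1.04 = 18.5577
  zinc oxide: 7.7/5.6 = 1.3750
Sum of volumes = 124.2177
SG = 160.0 / 124.2177 = 1.288

SG = 1.288


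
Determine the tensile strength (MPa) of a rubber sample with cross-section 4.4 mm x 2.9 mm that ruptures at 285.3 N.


Area = width * thickness = 4.4 * 2.9 = 12.76 mm^2
TS = force / area = 285.3 / 12.76 = 22.36 MPa

22.36 MPa


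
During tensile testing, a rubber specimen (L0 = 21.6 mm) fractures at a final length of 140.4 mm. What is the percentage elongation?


Elongation = (Lf - L0) / L0 * 100
= (140.4 - 21.6) / 21.6 * 100
= 118.8 / 21.6 * 100
= 550.0%

550.0%


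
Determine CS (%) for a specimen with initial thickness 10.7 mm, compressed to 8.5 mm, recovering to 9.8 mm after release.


CS = (t0 - recovered) / (t0 - ts) * 100
= (10.7 - 9.8) / (10.7 - 8.5) * 100
= 0.9 / 2.2 * 100
= 40.9%

40.9%


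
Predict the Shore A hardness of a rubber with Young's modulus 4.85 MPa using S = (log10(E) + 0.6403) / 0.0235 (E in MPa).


log10(E) = 0.0235*S - 0.6403  =>  S = (log10(E) + 0.6403) / 0.0235
log10(4.85) = 0.685742
S = (0.685742 + 0.6403) / 0.0235 = 1.326042 / 0.0235
S = 56.4

Shore A = 56.4


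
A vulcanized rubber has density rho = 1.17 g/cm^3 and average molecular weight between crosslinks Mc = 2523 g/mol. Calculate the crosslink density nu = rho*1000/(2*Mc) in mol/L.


nu = rho * 1000 / (2 * Mc)
nu = 1.17 * 1000 / (2 * 2523)
nu = 1170.0 / 5046
nu = 0.2319 mol/L

0.2319 mol/L


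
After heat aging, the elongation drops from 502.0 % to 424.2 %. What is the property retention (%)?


Retention = aged / original * 100
= 424.2 / 502.0 * 100
= 84.5%

84.5%


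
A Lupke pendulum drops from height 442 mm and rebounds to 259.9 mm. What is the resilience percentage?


Resilience = h_rebound / h_drop * 100
= 259.9 / 442 * 100
= 58.8%

58.8%


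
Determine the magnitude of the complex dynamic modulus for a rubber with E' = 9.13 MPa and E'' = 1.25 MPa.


|E*| = sqrt(E'^2 + E''^2)
= sqrt(9.13^2 + 1.25^2)
= sqrt(83.3569 + 1.5625)
= 9.215 MPa

9.215 MPa


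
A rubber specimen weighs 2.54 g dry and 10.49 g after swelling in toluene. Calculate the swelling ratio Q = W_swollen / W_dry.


Q = W_swollen / W_dry
Q = 10.49 / 2.54
Q = 4.13

Q = 4.13


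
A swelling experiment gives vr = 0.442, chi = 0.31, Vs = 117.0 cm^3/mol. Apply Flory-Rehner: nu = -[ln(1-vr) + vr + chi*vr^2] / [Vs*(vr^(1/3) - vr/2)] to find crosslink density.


ln(1 - vr) = ln(1 - 0.442) = -0.5834
Numerator = -((-0.5834) + 0.442 + 0.31 * 0.442^2) = 0.0808
Denominator = 117.0 * (0.442^(1/3) - 0.442/2) = 63.2667
nu = 0.0808 / 63.2667 = 0.0013 mol/cm^3

0.0013 mol/cm^3


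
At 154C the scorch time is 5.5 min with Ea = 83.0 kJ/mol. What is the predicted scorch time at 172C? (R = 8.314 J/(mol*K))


Convert temperatures: T1 = 154 + 273.15 = 427.15 K, T2 = 172 + 273.15 = 445.15 K
ts2_new = 5.5 * exp(83000 / 8.314 * (1/445.15 - 1/427.15))
1/T2 - 1/T1 = -9.4664e-05
ts2_new = 2.14 min

2.14 min


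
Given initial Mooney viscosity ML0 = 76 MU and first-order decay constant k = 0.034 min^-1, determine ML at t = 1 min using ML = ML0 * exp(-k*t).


ML = ML0 * exp(-k * t)
ML = 76 * exp(-0.034 * 1)
ML = 76 * 0.9666
ML = 73.46 MU

73.46 MU


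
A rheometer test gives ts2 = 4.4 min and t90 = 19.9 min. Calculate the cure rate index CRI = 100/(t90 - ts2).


CRI = 100 / (t90 - ts2)
= 100 / (19.9 - 4.4)
= 100 / 15.5
= 6.45 min^-1

6.45 min^-1


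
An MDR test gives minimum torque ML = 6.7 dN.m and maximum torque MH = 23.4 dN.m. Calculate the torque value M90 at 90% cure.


M90 = ML + 0.9 * (MH - ML)
M90 = 6.7 + 0.9 * (23.4 - 6.7)
M90 = 6.7 + 0.9 * 16.7
M90 = 21.73 dN.m

21.73 dN.m


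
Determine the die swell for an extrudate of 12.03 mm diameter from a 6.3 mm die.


Die swell ratio = D_extrudate / D_die
= 12.03 / 6.3
= 1.91

Die swell = 1.91


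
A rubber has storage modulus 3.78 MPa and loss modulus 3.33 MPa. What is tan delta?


tan delta = E'' / E'
= 3.33 / 3.78
= 0.881

tan delta = 0.881


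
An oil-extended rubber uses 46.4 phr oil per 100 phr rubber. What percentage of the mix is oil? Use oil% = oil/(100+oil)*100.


Oil % = oil / (100 + oil) * 100
= 46.4 / (100 + 46.4) * 100
= 46.4 / 146.4 * 100
= 31.69%

31.69%
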